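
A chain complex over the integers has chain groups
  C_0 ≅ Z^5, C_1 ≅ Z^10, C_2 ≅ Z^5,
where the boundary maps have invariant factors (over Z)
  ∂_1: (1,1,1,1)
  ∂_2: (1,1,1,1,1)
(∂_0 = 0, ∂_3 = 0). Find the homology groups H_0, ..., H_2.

H_0: b_0 = 5 − 0 − 4 = 1; torsion from ∂_1 factors > 1: none. So H_0 = Z.
H_1: b_1 = 10 − 4 − 5 = 1; torsion from ∂_2 factors > 1: none. So H_1 = Z.
H_2: b_2 = 5 − 5 − 0 = 0; torsion from ∂_3 factors > 1: none. So H_2 = 0.

H_0 = Z,  H_1 = Z,  H_2 = 0.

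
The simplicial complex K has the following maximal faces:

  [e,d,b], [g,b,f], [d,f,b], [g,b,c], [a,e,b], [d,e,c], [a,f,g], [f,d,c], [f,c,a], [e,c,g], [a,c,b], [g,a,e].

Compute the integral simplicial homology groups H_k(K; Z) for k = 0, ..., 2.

H_0 ≅ Z,  H_1 ≅ Z/2Z,  H_2 = 0.

We work with the vertex ordering a < b < c < d < e < f < g. The simplices of K, each written with vertices in increasing order, are:

  0-simplices (7): a, b, c, d, e, f, g
  1-simplices (18): ab, ac, ae, af, ag, bc, bd, be, bf, bg, cd, ce, cf, cg, de, df, eg, fg
  2-simplices (12): abc, abe, acf, aeg, afg, bcg, bde, bdf, bfg, cde, cdf, ceg

Hence C_0 ≅ Z^7, C_1 ≅ Z^18, C_2 ≅ Z^12.

Boundary ∂_1: C_1 → C_0 is given by ∂[p,q] = [q] − [p]. For instance
  ∂cf = f − c.
The 7×18 boundary matrix has rank 6 and Smith normal form diag(1,1,1,1,1,1).

The boundary map ∂_2: C_2 → C_1 maps a triangle to the signed sum of its edges. For instance
  ∂bdf = df − bf + bd,
  ∂bcg = cg − bg + bc.
This gives a 18×12 integer matrix of rank 12; reducing to Smith normal form yields diagonal entries (1,1,1,1,1,1,1,1,1,1,1,2).

From H_k ≅ ker(∂_k) / im(∂_{k+1}) we obtain:

  H_0: rank C_0 − rank ∂_1 = 7 − 6 = 1, and the invariant factors of ∂_1 are all 1, so H_0 = Z.
  H_1: rank ker ∂_1 − rank ∂_2 = (18 − 6) − 12 = 0, and ∂_2 has invariant factor 2 > 1, so H_1 = Z/2Z.
  H_2: rank ker ∂_2 − rank ∂_3 = (12 − 12) − 0 = 0, and there is no ∂_3, so H_2 = 0.

As a check, the Euler characteristic is 7 − 18 + 12 = 1, which agrees with 1 − 0 + 0 = 1.
(K is a triangulation of the real projective plane RP^2.)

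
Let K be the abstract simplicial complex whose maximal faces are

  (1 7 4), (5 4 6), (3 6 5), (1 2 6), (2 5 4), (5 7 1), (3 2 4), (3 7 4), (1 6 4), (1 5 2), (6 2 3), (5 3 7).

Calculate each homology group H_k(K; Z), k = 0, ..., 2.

K has 7 vertices, 18 edges, 12 triangles.
rank ∂_0 = 0, rank ∂_1 = 6 ⇒ b_0 = 7 − 0 − 6 = 1; all invariant factors of ∂_1 are 1 so no torsion. So H_0 = Z.
rank ∂_1 = 6, rank ∂_2 = 12 ⇒ b_1 = 18 − 6 − 12 = 0; ∂_2 has invariant factor(s) [2] giving torsion. So H_1 = Z/2Z.
rank ∂_2 = 12, rank ∂_3 = 0 ⇒ b_2 = 12 − 12 − 0 = 0. So H_2 = 0.

H_0 ≅ Z,  H_1 ≅ Z/2Z,  H_2 = 0.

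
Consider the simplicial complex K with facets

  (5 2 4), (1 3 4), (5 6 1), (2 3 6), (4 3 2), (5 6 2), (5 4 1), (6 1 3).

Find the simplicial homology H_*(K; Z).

H_0 = Z,  H_1 = 0,  H_2 = Z.

We work with the vertex ordering 1 < 2 < 3 < 4 < 5 < 6. The simplices of K, each written with vertices in increasing order, are:

  0-simplices (6): [1], [2], [3], [4], [5], [6]
  1-simplices (12): [1,3], [1,4], [1,5], [1,6], [2,3], [2,4], [2,5], [2,6], [3,4], [3,6], [4,5], [5,6]
  2-simplices (8): [1,3,4], [1,3,6], [1,4,5], [1,5,6], [2,3,4], [2,3,6], [2,4,5], [2,5,6]

so the chain groups are C_0 ≅ Z^6, C_1 ≅ Z^12, C_2 ≅ Z^8.

Boundary ∂_1: C_1 → C_0 sends each edge [p,q] (with p < q) to q − p.
This gives a 6×12 integer matrix of rank 5; reducing to Smith normal form yields diagonal entries (1,1,1,1,1).

∂_2: C_2 → C_1 sends each 2-simplex [p,q,r] to [q,r] − [p,r] + [p,q]. For instance
  ∂[1,3,4] = [3,4] − [1,4] + [1,3],
  ∂[1,5,6] = [5,6] − [1,6] + [1,5].
The 12×8 boundary matrix has rank 7 and Smith normal form diag(1,1,1,1,1,1,1).

From H_k ≅ ker(∂_k) / im(∂_{k+1}) we obtain:

  H_0: rank C_0 − rank ∂_1 = 6 − 5 = 1, and the invariant factors of ∂_1 are all 1, so H_0 = Z.
  H_1: rank ker ∂_1 − rank ∂_2 = (12 − 5) − 7 = 0, and the invariant factors of ∂_2 are all 1, so H_1 = 0.
  H_2: rank ker ∂_2 − rank ∂_3 = (8 − 7) − 0 = 1, and there is no ∂_3, so H_2 = Z.

As a check, the Euler characteristic is 6 − 12 + 8 = 2, which agrees with 1 − 0 + 1 = 2.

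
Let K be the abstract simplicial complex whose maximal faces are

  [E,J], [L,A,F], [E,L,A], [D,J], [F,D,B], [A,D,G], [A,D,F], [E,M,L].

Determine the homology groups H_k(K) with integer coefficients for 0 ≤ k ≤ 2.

H_0 = Z,  H_1 = Z,  H_2 = 0.

Order the vertices as A < B < D < E < F < G < J < L < M. Listing each simplex with vertices in this order, K has dimension 2 with simplices:

  0-simplices (9): A, B, D, E, F, G, J, L, M
  1-simplices (15): AD, AE, AF, AG, AL, BD, BF, DF, DG, DJ, EJ, EL, EM, FL, LM
  2-simplices (6): ADF, ADG, AEL, AFL, BDF, ELM

Hence C_0 ≅ Z^9, C_1 ≅ Z^15, C_2 ≅ Z^6.

The boundary map ∂_1: C_1 → C_0 is given by ∂[p,q] = [q] − [p]. For instance
  ∂DJ = J − D.
As a 9×15 matrix over Z this has rank 8, with invariant factors (1,1,1,1,1,1,1,1).

Boundary ∂_2: C_2 → C_1 sends each 2-simplex [p,q,r] to [q,r] − [p,r] + [p,q]. For instance
  ∂ELM = LM − EM + EL,
  ∂ADF = DF − AF + AD.
The resulting 15×6 matrix has rank 6, and its Smith normal form has invariant factors (1,1,1,1,1,1).

Computing H_k = (kernel of ∂_k) / (image of ∂_{k+1}):

  H_0: rank C_0 − rank ∂_1 = 9 − 8 = 1, and the invariant factors of ∂_1 are all 1, so H_0 = Z.
  H_1: rank ker ∂_1 − rank ∂_2 = (15 − 8) − 6 = 1, and the invariant factors of ∂_2 are all 1, so H_1 = Z.
  H_2: rank ker ∂_2 − rank ∂_3 = (6 − 6) − 0 = 0, and there is no ∂_3, so H_2 = 0.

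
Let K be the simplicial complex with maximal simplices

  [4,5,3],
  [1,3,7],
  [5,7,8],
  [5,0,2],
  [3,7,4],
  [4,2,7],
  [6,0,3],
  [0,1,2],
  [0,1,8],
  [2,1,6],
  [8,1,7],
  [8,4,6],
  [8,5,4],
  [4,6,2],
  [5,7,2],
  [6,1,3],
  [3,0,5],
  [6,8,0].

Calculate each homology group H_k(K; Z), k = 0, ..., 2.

Order the vertices as 0 < 1 < 2 < 3 < 4 < 5 < 6 < 7 < 8. Listing each simplex with vertices in this order, K has dimension 2 with simplices:

  0-simplices (9): [0], [1], [2], [3], [4], [5], [6], [7], [8]
  1-simplices (27): (27 of them)
  2-simplices (18): [0,1,2], [0,1,8], [0,2,5], [0,3,5], [0,3,6], [0,6,8], [1,2,6], [1,3,6], [1,3,7], [1,7,8], [2,4,6], [2,4,7], [2,5,7], [3,4,5], [3,4,7], [4,5,8], [4,6,8], [5,7,8]

so the chain groups are C_0 ≅ Z^9, C_1 ≅ Z^27, C_2 ≅ Z^18.

Boundary ∂_1: C_1 → C_0 sends each edge [p,q] (with p < q) to q − p. For instance
  ∂[2,6] = [6] − [2].
This gives a 9×27 integer matrix of rank 8; reducing to Smith normal form yields diagonal entries (1,1,1,1,1,1,1,1).

The boundary map ∂_2: C_2 → C_1 sends each 2-simplex [p,q,r] to [q,r] − [p,r] + [p,q]. For instance
  ∂[4,6,8] = [6,8] − [4,8] + [4,6],
  ∂[1,3,7] = [3,7] − [1,7] + [1,3].
This gives a 27×18 integer matrix of rank 18; reducing to Smith normal form yields diagonal entries (1,1,1,1,1,1,1,1,1,1,1,1,1,1,1,1,1,2).

Computing H_k = (kernel of ∂_k) / (image of ∂_{k+1}):

  H_0: rank C_0 − rank ∂_1 = 9 − 8 = 1, and the invariant factors of ∂_1 are all 1, so H_0 ≅ Z.
  H_1: rank ker ∂_1 − rank ∂_2 = (27 − 8) − 18 = 1, and ∂_2 has invariant factor 2 > 1, so H_1 ≅ Z ⊕ Z/2Z.
  H_2: rank ker ∂_2 − rank ∂_3 = (18 − 18) − 0 = 0, and there is no ∂_3, so H_2 ≅ 0.

(K is a triangulation of the Klein bottle.)

H_0 ≅ Z,  H_1 ≅ Z ⊕ Z/2Z,  H_2 = 0.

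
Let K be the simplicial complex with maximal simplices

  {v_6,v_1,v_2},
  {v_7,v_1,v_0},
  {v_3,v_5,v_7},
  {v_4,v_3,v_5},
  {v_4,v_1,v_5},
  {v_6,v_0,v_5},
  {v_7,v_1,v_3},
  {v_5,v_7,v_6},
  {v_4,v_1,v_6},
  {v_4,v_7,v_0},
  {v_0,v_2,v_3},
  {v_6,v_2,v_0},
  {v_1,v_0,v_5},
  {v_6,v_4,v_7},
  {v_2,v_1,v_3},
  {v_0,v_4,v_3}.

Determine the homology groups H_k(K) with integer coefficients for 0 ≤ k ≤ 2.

K has 8 vertices, 24 edges, 16 triangles.
rank ∂_0 = 0, rank ∂_1 = 7 ⇒ b_0 = 8 − 0 − 7 = 1; all invariant factors of ∂_1 are 1 so no torsion. So H_0 ≅ Z.
rank ∂_1 = 7, rank ∂_2 = 15 ⇒ b_1 = 24 − 7 − 15 = 2; all invariant factors of ∂_2 are 1 so no torsion. So H_1 ≅ Z^2.
rank ∂_2 = 15, rank ∂_3 = 0 ⇒ b_2 = 16 − 15 − 0 = 1. So H_2 ≅ Z.

H_0 = Z,  H_1 = Z^2,  H_2 = Z.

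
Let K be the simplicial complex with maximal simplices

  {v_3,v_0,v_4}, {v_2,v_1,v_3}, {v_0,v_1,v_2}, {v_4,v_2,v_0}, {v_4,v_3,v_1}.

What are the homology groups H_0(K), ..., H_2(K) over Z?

We work with the vertex ordering v_0 < v_1 < v_2 < v_3 < v_4. The simplices of K, each written with vertices in increasing order, are:

  0-simplices (5): [v_0], [v_1], [v_2], [v_3], [v_4]
  1-simplices (10): [v_0,v_1], [v_0,v_2], [v_0,v_3], [v_0,v_4], [v_1,v_2], [v_1,v_3], [v_1,v_4], [v_2,v_3], [v_2,v_4], [v_3,v_4]
  2-simplices (5): [v_0,v_1,v_2], [v_0,v_2,v_4], [v_0,v_3,v_4], [v_1,v_2,v_3], [v_1,v_3,v_4]

giving chain groups C_0 ≅ Z^5, C_1 ≅ Z^10, C_2 ≅ Z^5.

The boundary map ∂_1: C_1 → C_0 sends each edge [p,q] (with p < q) to q − p. For instance
  ∂[v_0,v_3] = [v_3] − [v_0].
As a 5×10 matrix over Z this has rank 4, with invariant factors (1,1,1,1).

The boundary map ∂_2: C_2 → C_1 maps a triangle to the signed sum of its edges. For instance
  ∂[v_0,v_3,v_4] = [v_3,v_4] − [v_0,v_4] + [v_0,v_3],
  ∂[v_0,v_2,v_4] = [v_2,v_4] − [v_0,v_4] + [v_0,v_2].
As a 10×5 matrix over Z this has rank 5, with invariant factors (1,1,1,1,1).

Computing H_k = (kernel of ∂_k) / (image of ∂_{k+1}):

  H_0: rank C_0 − rank ∂_1 = 5 − 4 = 1, and the invariant factors of ∂_1 are all 1, so H_0 ≅ Z.
  H_1: rank ker ∂_1 − rank ∂_2 = (10 − 4) − 5 = 1, and the invariant factors of ∂_2 are all 1, so H_1 ≅ Z.
  H_2: rank ker ∂_2 − rank ∂_3 = (5 − 5) − 0 = 0, and there is no ∂_3, so H_2 ≅ 0.

H_0 ≅ Z,  H_1 ≅ Z,  H_2 = 0.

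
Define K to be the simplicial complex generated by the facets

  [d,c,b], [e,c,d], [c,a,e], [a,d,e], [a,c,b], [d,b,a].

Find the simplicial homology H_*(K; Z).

H_0 = Z,  H_1 = 0,  H_2 = Z.

We work with the vertex ordering a < b < c < d < e. The simplices of K, each written with vertices in increasing order, are:

  0-simplices (5): a, b, c, d, e
  1-simplices (9): ab, ac, ad, ae, bc, bd, cd, ce, de
  2-simplices (6): abc, abd, ace, ade, bcd, cde

so the chain groups are C_0 ≅ Z^5, C_1 ≅ Z^9, C_2 ≅ Z^6.

The boundary map ∂_1: C_1 → C_0 sends each edge [p,q] (with p < q) to q − p.
As a 5×9 matrix over Z this has rank 4, with invariant factors (1,1,1,1).

The boundary map ∂_2: C_2 → C_1 sends each 2-simplex [p,q,r] to [q,r] − [p,r] + [p,q]. For instance
  ∂ade = de − ae + ad,
  ∂cde = de − ce + cd.
The resulting 9×6 matrix has rank 5, and its Smith normal form has invariant factors (1,1,1,1,1).

Now H_k = ker ∂_k / im ∂_{k+1}, so:

  H_0: rank C_0 − rank ∂_1 = 5 − 4 = 1, and the invariant factors of ∂_1 are all 1, so H_0 = Z.
  H_1: rank ker ∂_1 − rank ∂_2 = (9 − 4) − 5 = 0, and the invariant factors of ∂_2 are all 1, so H_1 = 0.
  H_2: rank ker ∂_2 − rank ∂_3 = (6 − 5) − 0 = 1, and there is no ∂_3, so H_2 = Z.

As a check, the Euler characteristic is 5 − 9 + 6 = 2, which agrees with 1 − 0 + 1 = 2.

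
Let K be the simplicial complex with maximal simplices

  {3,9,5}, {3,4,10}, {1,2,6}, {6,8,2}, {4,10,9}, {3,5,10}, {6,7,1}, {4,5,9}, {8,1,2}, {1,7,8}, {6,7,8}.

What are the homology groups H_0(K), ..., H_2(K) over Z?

H_0 ≅ Z^2,  H_1 ≅ Z,  H_2 ≅ Z.

We work with the vertex ordering 1 < 2 < 3 < 4 < 5 < 6 < 7 < 8 < 9 < 10. The simplices of K, each written with vertices in increasing order, are:

  0-simplices (10): [1], [2], [3], [4], [5], [6], [7], [8], [9], [10]
  1-simplices (19): [1,2], [1,6], [1,7], [1,8], [2,6], [2,8], [3,4], [3,5], [3,9], [3,10], [4,5], [4,9], [4,10], [5,9], [5,10], [6,7], [6,8], [7,8], [9,10]
  2-simplices (11): [1,2,6], [1,2,8], [1,6,7], [1,7,8], [2,6,8], [3,4,10], [3,5,9], [3,5,10], [4,5,9], [4,9,10], [6,7,8]

so the chain groups are C_0 ≅ Z^10, C_1 ≅ Z^19, C_2 ≅ Z^11.

Boundary ∂_1: C_1 → C_0 is given by ∂[p,q] = [q] − [p].
The resulting 10×19 matrix has rank 8, and its Smith normal form has invariant factors (1,1,1,1,1,1,1,1).

The boundary map ∂_2: C_2 → C_1 acts by ∂[p,q,r] = [q,r] − [p,r] + [p,q]. For instance
  ∂[1,2,6] = [2,6] − [1,6] + [1,2],
  ∂[3,5,9] = [5,9] − [3,9] + [3,5].
The resulting 19×11 matrix has rank 10, and its Smith normal form has invariant factors (1,1,1,1,1,1,1,1,1,1).

Reading off H_k = ker ∂_k / im ∂_{k+1}:

  H_0: rank C_0 − rank ∂_1 = 10 − 8 = 2, and the invariant factors of ∂_1 are all 1, so H_0 ≅ Z^2.
  H_1: rank ker ∂_1 − rank ∂_2 = (19 − 8) − 10 = 1, and the invariant factors of ∂_2 are all 1, so H_1 ≅ Z.
  H_2: rank ker ∂_2 − rank ∂_3 = (11 − 10) − 0 = 1, and there is no ∂_3, so H_2 ≅ Z.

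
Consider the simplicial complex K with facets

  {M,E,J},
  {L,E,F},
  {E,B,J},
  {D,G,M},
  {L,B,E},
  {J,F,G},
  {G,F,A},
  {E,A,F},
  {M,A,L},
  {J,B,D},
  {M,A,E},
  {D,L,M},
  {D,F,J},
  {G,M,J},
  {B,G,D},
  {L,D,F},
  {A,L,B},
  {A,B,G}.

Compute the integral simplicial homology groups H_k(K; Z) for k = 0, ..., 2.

H_0 = Z,  H_1 = Z ⊕ Z_2,  H_2 = 0.

Fix the vertex order A < B < D < E < F < G < J < L < M and write every simplex with vertices in increasing order. Then dim K = 2 and the simplices of K are:

  0-simplices (9): A, B, D, E, F, G, J, L, M
  1-simplices (27): AB, AE, AF, AG, AL, AM, BD, BE, BG, BJ, BL, DF, DG, DJ, DL, DM, EF, EJ, EL, EM, FG, FJ, FL, GJ, GM, JM, LM
  2-simplices (18): ABG, ABL, AEF, AEM, AFG, ALM, BDG, BDJ, BEJ, BEL, DFJ, DFL, DGM, DLM, EFL, EJM, FGJ, GJM

so the chain groups are C_0 ≅ Z^9, C_1 ≅ Z^27, C_2 ≅ Z^18.

Boundary ∂_1: C_1 → C_0 is given by ∂[p,q] = [q] − [p]. For instance
  ∂FG = G − F.
The resulting 9×27 matrix has rank 8, and its Smith normal form has invariant factors (1,1,1,1,1,1,1,1).

∂_2: C_2 → C_1 acts by ∂[p,q,r] = [q,r] − [p,r] + [p,q]. For instance
  ∂ABL = BL − AL + AB,
  ∂GJM = JM − GM + GJ.
As a 27×18 matrix over Z this has rank 18, with invariant factors (1,1,1,1,1,1,1,1,1,1,1,1,1,1,1,1,1,2).

From H_k ≅ ker(∂_k) / im(∂_{k+1}) we obtain:

  H_0: rank C_0 − rank ∂_1 = 9 − 8 = 1, and the invariant factors of ∂_1 are all 1, so H_0 ≅ Z.
  H_1: rank ker ∂_1 − rank ∂_2 = (27 − 8) − 18 = 1, and ∂_2 has invariant factor 2 > 1, so H_1 ≅ Z ⊕ Z_2.
  H_2: rank ker ∂_2 − rank ∂_3 = (18 − 18) − 0 = 0, and there is no ∂_3, so H_2 ≅ 0.

(K is a triangulation of the Klein bottle.)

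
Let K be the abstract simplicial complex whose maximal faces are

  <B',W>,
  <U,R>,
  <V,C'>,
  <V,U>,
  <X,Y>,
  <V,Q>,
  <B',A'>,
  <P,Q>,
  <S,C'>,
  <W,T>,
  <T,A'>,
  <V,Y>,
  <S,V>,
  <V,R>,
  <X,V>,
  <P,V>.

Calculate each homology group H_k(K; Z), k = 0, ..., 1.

H_0 ≅ Z^2,  H_1 ≅ Z^5.

K has 13 vertices, 16 edges.
rank ∂_0 = 0, rank ∂_1 = 11 ⇒ b_0 = 13 − 0 − 11 = 2; all invariant factors of ∂_1 are 1 so no torsion. So H_0 ≅ Z^2.
rank ∂_1 = 11, rank ∂_2 = 0 ⇒ b_1 = 16 − 11 − 0 = 5. So H_1 ≅ Z^5.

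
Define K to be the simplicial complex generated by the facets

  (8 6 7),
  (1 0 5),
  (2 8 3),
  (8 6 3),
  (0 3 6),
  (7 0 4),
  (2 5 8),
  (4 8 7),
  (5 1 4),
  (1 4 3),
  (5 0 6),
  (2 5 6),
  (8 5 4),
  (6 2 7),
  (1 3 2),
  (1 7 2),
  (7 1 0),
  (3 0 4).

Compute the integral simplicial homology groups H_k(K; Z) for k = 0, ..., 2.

H_0 = Z,  H_1 = Z × Z/2,  H_2 = 0.

K has 9 vertices, 27 edges, 18 triangles.
rank ∂_0 = 0, rank ∂_1 = 8 ⇒ b_0 = 9 − 0 − 8 = 1; all invariant factors of ∂_1 are 1 so no torsion. So H_0 ≅ Z.
rank ∂_1 = 8, rank ∂_2 = 18 ⇒ b_1 = 27 − 8 − 18 = 1; ∂_2 has invariant factor(s) [2] giving torsion. So H_1 ≅ Z × Z/2.
rank ∂_2 = 18, rank ∂_3 = 0 ⇒ b_2 = 18 − 18 − 0 = 0. So H_2 ≅ 0.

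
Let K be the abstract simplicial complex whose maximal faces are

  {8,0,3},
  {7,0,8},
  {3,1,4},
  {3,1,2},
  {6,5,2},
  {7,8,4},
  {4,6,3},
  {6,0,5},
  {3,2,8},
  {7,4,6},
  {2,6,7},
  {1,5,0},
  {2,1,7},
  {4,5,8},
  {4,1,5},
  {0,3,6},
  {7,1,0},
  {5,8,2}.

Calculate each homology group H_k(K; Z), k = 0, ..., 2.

H_0 = Z,  H_1 = Z^2,  H_2 = Z.

Order the vertices as 0 < 1 < 2 < 3 < 4 < 5 < 6 < 7 < 8. Listing each simplex with vertices in this order, K has dimension 2 with simplices:

  0-simplices (9): [0], [1], [2], [3], [4], [5], [6], [7], [8]
  1-simplices (27): (27 of them)
  2-simplices (18): [0,1,5], [0,1,7], [0,3,6], [0,3,8], [0,5,6], [0,7,8], [1,2,3], [1,2,7], [1,3,4], [1,4,5], [2,3,8], [2,5,6], [2,5,8], [2,6,7], [3,4,6], [4,5,8], [4,6,7], [4,7,8]

giving chain groups C_0 ≅ Z^9, C_1 ≅ Z^27, C_2 ≅ Z^18.

The boundary map ∂_1: C_1 → C_0 sends each edge [p,q] (with p < q) to q − p.
This gives a 9×27 integer matrix of rank 8; reducing to Smith normal form yields diagonal entries (1,1,1,1,1,1,1,1).

The boundary map ∂_2: C_2 → C_1 acts by ∂[p,q,r] = [q,r] − [p,r] + [p,q]. For instance
  ∂[0,3,8] = [3,8] − [0,8] + [0,3],
  ∂[4,5,8] = [5,8] − [4,8] + [4,5].
As a 27×18 matrix over Z this has rank 17, with invariant factors (1,1,1,1,1,1,1,1,1,1,1,1,1,1,1,1,1).

Now H_k = ker ∂_k / im ∂_{k+1}, so:

  H_0: rank C_0 − rank ∂_1 = 9 − 8 = 1, and the invariant factors of ∂_1 are all 1, so H_0 = Z.
  H_1: rank ker ∂_1 − rank ∂_2 = (27 − 8) − 17 = 2, and the invariant factors of ∂_2 are all 1, so H_1 = Z^2.
  H_2: rank ker ∂_2 − rank ∂_3 = (18 − 17) − 0 = 1, and there is no ∂_3, so H_2 = Z.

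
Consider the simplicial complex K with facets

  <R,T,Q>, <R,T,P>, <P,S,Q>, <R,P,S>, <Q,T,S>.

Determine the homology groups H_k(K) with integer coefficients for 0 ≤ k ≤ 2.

Fix the vertex order P < Q < R < S < T and write every simplex with vertices in increasing order. Then dim K = 2 and the simplices of K are:

  0-simplices (5): P, Q, R, S, T
  1-simplices (10): PQ, PR, PS, PT, QR, QS, QT, RS, RT, ST
  2-simplices (5): PQS, PRS, PRT, QRT, QST

giving chain groups C_0 ≅ Z^5, C_1 ≅ Z^10, C_2 ≅ Z^5.

Boundary ∂_1: C_1 → C_0 sends each edge [p,q] (with p < q) to q − p.
The resulting 5×10 matrix has rank 4, and its Smith normal form has invariant factors (1,1,1,1).

∂_2: C_2 → C_1 maps a triangle to the signed sum of its edges. For instance
  ∂PQS = QS − PS + PQ,
  ∂PRT = RT − PT + PR.
The 10×5 boundary matrix has rank 5 and Smith normal form diag(1,1,1,1,1).

Now H_k = ker ∂_k / im ∂_{k+1}, so:

  H_0: rank C_0 − rank ∂_1 = 5 − 4 = 1, and the invariant factors of ∂_1 are all 1, so H_0 ≅ Z.
  H_1: rank ker ∂_1 − rank ∂_2 = (10 − 4) − 5 = 1, and the invariant factors of ∂_2 are all 1, so H_1 ≅ Z.
  H_2: rank ker ∂_2 − rank ∂_3 = (5 − 5) − 0 = 0, and there is no ∂_3, so H_2 ≅ 0.

(K is a triangulation of the Möbius band.)

H_0 ≅ Z,  H_1 ≅ Z,  H_2 = 0.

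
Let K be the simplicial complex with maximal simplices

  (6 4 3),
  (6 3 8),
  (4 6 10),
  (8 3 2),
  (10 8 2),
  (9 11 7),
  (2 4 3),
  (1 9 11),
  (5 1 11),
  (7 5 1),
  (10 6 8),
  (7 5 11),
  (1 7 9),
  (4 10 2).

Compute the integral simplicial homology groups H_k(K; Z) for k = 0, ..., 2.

H_0 ≅ Z^2,  H_1 = 0,  H_2 ≅ Z^2.

K has 11 vertices, 21 edges, 14 triangles.
rank ∂_0 = 0, rank ∂_1 = 9 ⇒ b_0 = 11 − 0 − 9 = 2; all invariant factors of ∂_1 are 1 so no torsion. So H_0 ≅ Z^2.
rank ∂_1 = 9, rank ∂_2 = 12 ⇒ b_1 = 21 − 9 − 12 = 0; all invariant factors of ∂_2 are 1 so no torsion. So H_1 ≅ 0.
rank ∂_2 = 12, rank ∂_3 = 0 ⇒ b_2 = 14 − 12 − 0 = 2. So H_2 ≅ Z^2.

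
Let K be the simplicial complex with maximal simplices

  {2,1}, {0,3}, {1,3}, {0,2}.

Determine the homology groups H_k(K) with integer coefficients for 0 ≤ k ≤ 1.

K has 4 vertices, 4 edges.
rank ∂_0 = 0, rank ∂_1 = 3 ⇒ b_0 = 4 − 0 − 3 = 1; all invariant factors of ∂_1 are 1 so no torsion. So H_0 ≅ Z.
rank ∂_1 = 3, rank ∂_2 = 0 ⇒ b_1 = 4 − 3 − 0 = 1. So H_1 ≅ Z.

H_0 ≅ Z,  H_1 ≅ Z.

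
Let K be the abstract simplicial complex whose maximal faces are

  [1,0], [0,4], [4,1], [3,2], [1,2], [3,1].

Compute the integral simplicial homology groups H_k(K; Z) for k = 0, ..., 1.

Fix the vertex order 0 < 1 < 2 < 3 < 4 and write every simplex with vertices in increasing order. Then dim K = 1 and the simplices of K are:

  0-simplices (5): [0], [1], [2], [3], [4]
  1-simplices (6): [0,1], [0,4], [1,2], [1,3], [1,4], [2,3]

giving chain groups C_0 ≅ Z^5, C_1 ≅ Z^6.

The boundary map ∂_1: C_1 → C_0 sends each edge [p,q] (with p < q) to q − p.
As a 5×6 matrix over Z this has rank 4, with invariant factors (1,1,1,1).

Computing H_k = (kernel of ∂_k) / (image of ∂_{k+1}):

  H_0: rank C_0 − rank ∂_1 = 5 − 4 = 1, and the invariant factors of ∂_1 are all 1, so H_0 = Z.
  H_1: rank ker ∂_1 − rank ∂_2 = (6 − 4) − 0 = 2, and there is no ∂_2, so H_1 = Z^2.

As a check, the Euler characteristic is 5 − 6 = -1, which agrees with 1 − 2 = -1.

H_0 ≅ Z,  H_1 ≅ Z^2.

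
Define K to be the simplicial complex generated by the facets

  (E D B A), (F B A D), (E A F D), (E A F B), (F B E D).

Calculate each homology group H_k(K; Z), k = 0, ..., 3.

H_0 ≅ Z,  H_1 = 0,  H_2 = 0,  H_3 ≅ Z.

Fix the vertex order A < B < D < E < F and write every simplex with vertices in increasing order. Then dim K = 3 and the simplices of K are:

  0-simplices (5): A, B, D, E, F
  1-simplices (10): AB, AD, AE, AF, BD, BE, BF, DE, DF, EF
  2-simplices (10): ABD, ABE, ABF, ADE, ADF, AEF, BDE, BDF, BEF, DEF
  3-simplices (5): ABDE, ABDF, ABEF, ADEF, BDEF

Hence C_0 ≅ Z^5, C_1 ≅ Z^10, C_2 ≅ Z^10, C_3 ≅ Z^5.

Boundary ∂_1: C_1 → C_0 sends each edge [p,q] (with p < q) to q − p. For instance
  ∂DF = F − D.
This gives a 5×10 integer matrix of rank 4; reducing to Smith normal form yields diagonal entries (1,1,1,1).

The boundary map ∂_2: C_2 → C_1 sends each 2-simplex [p,q,r] to [q,r] − [p,r] + [p,q]. For instance
  ∂AEF = EF − AF + AE,
  ∂ABF = BF − AF + AB.
The 10×10 boundary matrix has rank 6 and Smith normal form diag(1,1,1,1,1,1).

The boundary map ∂_3: C_3 → C_2 sends each 3-simplex σ to the alternating sum Σ_i (−1)^i (σ with its i-th vertex removed). For instance
  ∂BDEF = DEF − BEF + BDF − BDE,
  ∂ABDF = BDF − ADF + ABF − ABD.
This gives a 10×5 integer matrix of rank 4; reducing to Smith normal form yields diagonal entries (1,1,1,1).

Now H_k = ker ∂_k / im ∂_{k+1}, so:

  H_0: rank C_0 − rank ∂_1 = 5 − 4 = 1, and the invariant factors of ∂_1 are all 1, so H_0 = Z.
  H_1: rank ker ∂_1 − rank ∂_2 = (10 − 4) − 6 = 0, and the invariant factors of ∂_2 are all 1, so H_1 = 0.
  H_2: rank ker ∂_2 − rank ∂_3 = (10 − 6) − 4 = 0, and the invariant factors of ∂_3 are all 1, so H_2 = 0.
  H_3: rank ker ∂_3 − rank ∂_4 = (5 − 4) − 0 = 1, and there is no ∂_4, so H_3 = Z.

As a check, the Euler characteristic is 5 − 10 + 10 − 5 = 0, which agrees with 1 − 0 + 0 − 1 = 0.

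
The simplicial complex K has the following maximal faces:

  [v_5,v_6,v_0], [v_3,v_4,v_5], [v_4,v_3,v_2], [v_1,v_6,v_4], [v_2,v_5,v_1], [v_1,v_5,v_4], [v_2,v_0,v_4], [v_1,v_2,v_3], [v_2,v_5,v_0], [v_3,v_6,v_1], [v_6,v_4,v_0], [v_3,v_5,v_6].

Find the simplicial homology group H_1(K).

H_1 ≅ Z/2.

Order the vertices as v_0 < v_1 < v_2 < v_3 < v_4 < v_5 < v_6. Listing each simplex with vertices in this order, K has dimension 2 with simplices:

  0-simplices (7): [v_0], [v_1], [v_2], [v_3], [v_4], [v_5], [v_6]
  1-simplices (18): (18 of them)
  2-simplices (12): (12 of them)

giving chain groups C_0 ≅ Z^7, C_1 ≅ Z^18, C_2 ≅ Z^12.

∂_1: C_1 → C_0 maps an edge to its endpoints' difference, ∂[p,q] = q − p.
As a 7×18 matrix over Z this has rank 6, with invariant factors (1,1,1,1,1,1).

∂_2: C_2 → C_1 sends each 2-simplex [p,q,r] to [q,r] − [p,r] + [p,q]. For instance
  ∂[v_1,v_4,v_6] = [v_4,v_6] − [v_1,v_6] + [v_1,v_4],
  ∂[v_0,v_2,v_5] = [v_2,v_5] − [v_0,v_5] + [v_0,v_2].
This gives a 18×12 integer matrix of rank 12; reducing to Smith normal form yields diagonal entries (1,1,1,1,1,1,1,1,1,1,1,2).

Reading off H_k = ker ∂_k / im ∂_{k+1}:

  H_1: rank ker ∂_1 − rank ∂_2 = (18 − 6) − 12 = 0, and ∂_2 has invariant factor 2 > 1, so H_1 = Z/2.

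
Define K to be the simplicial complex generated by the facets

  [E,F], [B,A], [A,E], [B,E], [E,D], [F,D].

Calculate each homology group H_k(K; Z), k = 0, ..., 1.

K has 5 vertices, 6 edges.
rank ∂_0 = 0, rank ∂_1 = 4 ⇒ b_0 = 5 − 0 − 4 = 1; all invariant factors of ∂_1 are 1 so no torsion. So H_0 = Z.
rank ∂_1 = 4, rank ∂_2 = 0 ⇒ b_1 = 6 − 4 − 0 = 2. So H_1 = Z^2.

H_0 ≅ Z,  H_1 ≅ Z^2.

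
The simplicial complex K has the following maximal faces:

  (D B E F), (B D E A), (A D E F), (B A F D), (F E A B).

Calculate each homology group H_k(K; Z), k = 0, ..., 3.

Fix the vertex order A < B < D < E < F and write every simplex with vertices in increasing order. Then dim K = 3 and the simplices of K are:

  0-simplices (5): A, B, D, E, F
  1-simplices (10): AB, AD, AE, AF, BD, BE, BF, DE, DF, EF
  2-simplices (10): ABD, ABE, ABF, ADE, ADF, AEF, BDE, BDF, BEF, DEF
  3-simplices (5): ABDE, ABDF, ABEF, ADEF, BDEF

so the chain groups are C_0 ≅ Z^5, C_1 ≅ Z^10, C_2 ≅ Z^10, C_3 ≅ Z^5.

Boundary ∂_1: C_1 → C_0 is given by ∂[p,q] = [q] − [p].
The 5×10 boundary matrix has rank 4 and Smith normal form diag(1,1,1,1).

Boundary ∂_2: C_2 → C_1 acts by ∂[p,q,r] = [q,r] − [p,r] + [p,q]. For instance
  ∂ABE = BE − AE + AB,
  ∂ADF = DF − AF + AD.
The 10×10 boundary matrix has rank 6 and Smith normal form diag(1,1,1,1,1,1).

∂_3: C_3 → C_2 sends each 3-simplex σ to the alternating sum Σ_i (−1)^i (σ with its i-th vertex removed). For instance
  ∂ADEF = DEF − AEF + ADF − ADE,
  ∂ABEF = BEF − AEF + ABF − ABE.
As a 10×5 matrix over Z this has rank 4, with invariant factors (1,1,1,1).

Reading off H_k = ker ∂_k / im ∂_{k+1}:

  H_0: rank C_0 − rank ∂_1 = 5 − 4 = 1, and the invariant factors of ∂_1 are all 1, so H_0 = Z.
  H_1: rank ker ∂_1 − rank ∂_2 = (10 − 4) − 6 = 0, and the invariant factors of ∂_2 are all 1, so H_1 = 0.
  H_2: rank ker ∂_2 − rank ∂_3 = (10 − 6) − 4 = 0, and the invariant factors of ∂_3 are all 1, so H_2 = 0.
  H_3: rank ker ∂_3 − rank ∂_4 = (5 − 4) − 0 = 1, and there is no ∂_4, so H_3 = Z.

H_0 ≅ Z,  H_1 = 0,  H_2 = 0,  H_3 ≅ Z.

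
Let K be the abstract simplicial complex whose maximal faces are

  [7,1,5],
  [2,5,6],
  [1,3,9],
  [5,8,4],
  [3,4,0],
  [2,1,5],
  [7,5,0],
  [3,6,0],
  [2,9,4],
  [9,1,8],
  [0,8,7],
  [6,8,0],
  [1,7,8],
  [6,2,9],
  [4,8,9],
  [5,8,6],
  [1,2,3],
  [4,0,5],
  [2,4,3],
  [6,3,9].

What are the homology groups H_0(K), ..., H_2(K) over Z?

K has 10 vertices, 30 edges, 20 triangles.
rank ∂_0 = 0, rank ∂_1 = 9 ⇒ b_0 = 10 − 0 − 9 = 1; all invariant factors of ∂_1 are 1 so no torsion. So H_0 ≅ Z.
rank ∂_1 = 9, rank ∂_2 = 20 ⇒ b_1 = 30 − 9 − 20 = 1; ∂_2 has invariant factor(s) [2] giving torsion. So H_1 ≅ Z ⊕ Z/2.
rank ∂_2 = 20, rank ∂_3 = 0 ⇒ b_2 = 20 − 20 − 0 = 0. So H_2 ≅ 0.

H_0 = Z,  H_1 = Z ⊕ Z/2,  H_2 = 0.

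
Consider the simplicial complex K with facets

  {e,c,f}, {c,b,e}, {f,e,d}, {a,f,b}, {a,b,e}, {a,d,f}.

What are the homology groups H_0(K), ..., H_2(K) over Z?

H_0 = Z,  H_1 = Z,  H_2 = 0.

Fix the vertex order a < b < c < d < e < f and write every simplex with vertices in increasing order. Then dim K = 2 and the simplices of K are:

  0-simplices (6): a, b, c, d, e, f
  1-simplices (12): ab, ad, ae, af, bc, be, bf, ce, cf, de, df, ef
  2-simplices (6): abe, abf, adf, bce, cef, def

so the chain groups are C_0 ≅ Z^6, C_1 ≅ Z^12, C_2 ≅ Z^6.

The boundary map ∂_1: C_1 → C_0 sends each edge [p,q] (with p < q) to q − p. For instance
  ∂be = e − b.
The resulting 6×12 matrix has rank 5, and its Smith normal form has invariant factors (1,1,1,1,1).

The boundary map ∂_2: C_2 → C_1 sends each 2-simplex [p,q,r] to [q,r] − [p,r] + [p,q]. For instance
  ∂cef = ef − cf + ce,
  ∂abe = be − ae + ab.
This gives a 12×6 integer matrix of rank 6; reducing to Smith normal form yields diagonal entries (1,1,1,1,1,1).

Computing H_k = (kernel of ∂_k) / (image of ∂_{k+1}):

  H_0: rank C_0 − rank ∂_1 = 6 − 5 = 1, and the invariant factors of ∂_1 are all 1, so H_0 = Z.
  H_1: rank ker ∂_1 − rank ∂_2 = (12 − 5) − 6 = 1, and the invariant factors of ∂_2 are all 1, so H_1 = Z.
  H_2: rank ker ∂_2 − rank ∂_3 = (6 − 6) − 0 = 0, and there is no ∂_3, so H_2 = 0.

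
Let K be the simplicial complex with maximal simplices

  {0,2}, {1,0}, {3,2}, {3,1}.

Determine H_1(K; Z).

H_1 = Z.

Take the total order 0 < 1 < 2 < 3 on the vertex set. Then K (dimension 1) consists of the simplices:

  0-simplices (4): [0], [1], [2], [3]
  1-simplices (4): [0,1], [0,2], [1,3], [2,3]

giving chain groups C_0 ≅ Z^4, C_1 ≅ Z^4.

∂_1: C_1 → C_0 sends each edge [p,q] (with p < q) to q − p.
The resulting 4×4 matrix has rank 3, and its Smith normal form has invariant factors (1,1,1).

Now H_k = ker ∂_k / im ∂_{k+1}, so:

  H_1: rank ker ∂_1 − rank ∂_2 = (4 − 3) − 0 = 1, and there is no ∂_2, so H_1 = Z.

(K is a triangulation of the circle S^1.)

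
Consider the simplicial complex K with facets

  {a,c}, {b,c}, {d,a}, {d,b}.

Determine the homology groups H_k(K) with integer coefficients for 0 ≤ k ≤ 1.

H_0 = Z,  H_1 = Z.

We work with the vertex ordering a < b < c < d. The simplices of K, each written with vertices in increasing order, are:

  0-simplices (4): a, b, c, d
  1-simplices (4): ac, ad, bc, bd

so the chain groups are C_0 ≅ Z^4, C_1 ≅ Z^4.

∂_1: C_1 → C_0 sends each edge [p,q] (with p < q) to q − p. For instance
  ∂bd = d − b.
This gives a 4×4 integer matrix of rank 3; reducing to Smith normal form yields diagonal entries (1,1,1).

Computing H_k = (kernel of ∂_k) / (image of ∂_{k+1}):

  H_0: rank C_0 − rank ∂_1 = 4 − 3 = 1, and the invariant factors of ∂_1 are all 1, so H_0 = Z.
  H_1: rank ker ∂_1 − rank ∂_2 = (4 − 3) − 0 = 1, and there is no ∂_2, so H_1 = Z.

(K is a triangulation of the circle S^1.)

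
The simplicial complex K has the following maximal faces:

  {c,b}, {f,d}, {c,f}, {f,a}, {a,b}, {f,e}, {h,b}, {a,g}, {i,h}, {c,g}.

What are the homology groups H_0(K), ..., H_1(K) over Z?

H_0 = Z,  H_1 = Z^2.

Take the total order a < b < c < d < e < f < g < h < i on the vertex set. Then K (dimension 1) consists of the simplices:

  0-simplices (9): a, b, c, d, e, f, g, h, i
  1-simplices (10): ab, af, ag, bc, bh, cf, cg, df, ef, hi

Hence C_0 ≅ Z^9, C_1 ≅ Z^10.

The boundary map ∂_1: C_1 → C_0 maps an edge to its endpoints' difference, ∂[p,q] = q − p. For instance
  ∂bh = h − b.
The 9×10 boundary matrix has rank 8 and Smith normal form diag(1,1,1,1,1,1,1,1).

Reading off H_k = ker ∂_k / im ∂_{k+1}:

  H_0: rank C_0 − rank ∂_1 = 9 − 8 = 1, and the invariant factors of ∂_1 are all 1, so H_0 ≅ Z.
  H_1: rank ker ∂_1 − rank ∂_2 = (10 − 8) − 0 = 2, and there is no ∂_2, so H_1 ≅ Z^2.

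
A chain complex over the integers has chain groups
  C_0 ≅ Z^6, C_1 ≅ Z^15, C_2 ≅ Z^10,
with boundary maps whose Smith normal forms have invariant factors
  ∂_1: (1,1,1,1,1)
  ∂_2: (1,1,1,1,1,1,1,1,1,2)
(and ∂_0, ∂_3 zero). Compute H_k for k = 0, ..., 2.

H_0 ≅ Z,  H_1 ≅ Z/2Z,  H_2 = 0.

H_0: b_0 = 6 − 0 − 5 = 1; torsion from ∂_1 factors > 1: none. So H_0 ≅ Z.
H_1: b_1 = 15 − 5 − 10 = 0; torsion from ∂_2 factors > 1: [2]. So H_1 ≅ Z/2Z.
H_2: b_2 = 10 − 10 − 0 = 0; torsion from ∂_3 factors > 1: none. So H_2 ≅ 0.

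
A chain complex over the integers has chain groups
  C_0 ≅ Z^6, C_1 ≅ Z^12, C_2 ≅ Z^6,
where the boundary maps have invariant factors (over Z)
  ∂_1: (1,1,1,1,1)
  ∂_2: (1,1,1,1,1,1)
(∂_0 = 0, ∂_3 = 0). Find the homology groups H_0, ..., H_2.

H_0 ≅ Z,  H_1 ≅ Z,  H_2 = 0.

H_0: b_0 = 6 − 0 − 5 = 1; torsion from ∂_1 factors > 1: none. So H_0 ≅ Z.
H_1: b_1 = 12 − 5 − 6 = 1; torsion from ∂_2 factors > 1: none. So H_1 ≅ Z.
H_2: b_2 = 6 − 6 − 0 = 0; torsion from ∂_3 factors > 1: none. So H_2 ≅ 0.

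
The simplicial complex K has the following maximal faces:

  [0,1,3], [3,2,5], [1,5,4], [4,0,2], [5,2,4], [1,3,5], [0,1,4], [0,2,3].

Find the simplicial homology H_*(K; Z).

Take the total order 0 < 1 < 2 < 3 < 4 < 5 on the vertex set. Then K (dimension 2) consists of the simplices:

  0-simplices (6): [0], [1], [2], [3], [4], [5]
  1-simplices (12): [0,1], [0,2], [0,3], [0,4], [1,3], [1,4], [1,5], [2,3], [2,4], [2,5], [3,5], [4,5]
  2-simplices (8): [0,1,3], [0,1,4], [0,2,3], [0,2,4], [1,3,5], [1,4,5], [2,3,5], [2,4,5]

so the chain groups are C_0 ≅ Z^6, C_1 ≅ Z^12, C_2 ≅ Z^8.

Boundary ∂_1: C_1 → C_0 maps an edge to its endpoints' difference, ∂[p,q] = q − p.
The resulting 6×12 matrix has rank 5, and its Smith normal form has invariant factors (1,1,1,1,1).

∂_2: C_2 → C_1 sends each 2-simplex [p,q,r] to [q,r] − [p,r] + [p,q]. For instance
  ∂[0,2,4] = [2,4] − [0,4] + [0,2],
  ∂[0,1,4] = [1,4] − [0,4] + [0,1].
As a 12×8 matrix over Z this has rank 7, with invariant factors (1,1,1,1,1,1,1).

Now H_k = ker ∂_k / im ∂_{k+1}, so:

  H_0: rank C_0 − rank ∂_1 = 6 − 5 = 1, and the invariant factors of ∂_1 are all 1, so H_0 = Z.
  H_1: rank ker ∂_1 − rank ∂_2 = (12 − 5) − 7 = 0, and the invariant factors of ∂_2 are all 1, so H_1 = 0.
  H_2: rank ker ∂_2 − rank ∂_3 = (8 − 7) − 0 = 1, and there is no ∂_3, so H_2 = Z.

H_0 = Z,  H_1 = 0,  H_2 = Z.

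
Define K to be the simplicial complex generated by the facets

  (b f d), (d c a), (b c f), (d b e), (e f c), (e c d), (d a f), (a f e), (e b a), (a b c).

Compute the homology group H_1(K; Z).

We work with the vertex ordering a < b < c < d < e < f. The simplices of K, each written with vertices in increasing order, are:

  0-simplices (6): a, b, c, d, e, f
  1-simplices (15): ab, ac, ad, ae, af, bc, bd, be, bf, cd, ce, cf, de, df, ef
  2-simplices (10): abc, abe, acd, adf, aef, bcf, bde, bdf, cde, cef

giving chain groups C_0 ≅ Z^6, C_1 ≅ Z^15, C_2 ≅ Z^10.

Boundary ∂_1: C_1 → C_0 maps an edge to its endpoints' difference, ∂[p,q] = q − p. For instance
  ∂ce = e − c.
This gives a 6×15 integer matrix of rank 5; reducing to Smith normal form yields diagonal entries (1,1,1,1,1).

∂_2: C_2 → C_1 acts by ∂[p,q,r] = [q,r] − [p,r] + [p,q]. For instance
  ∂abe = be − ae + ab,
  ∂cde = de − ce + cd.
As a 15×10 matrix over Z this has rank 10, with invariant factors (1,1,1,1,1,1,1,1,1,2).

Computing H_k = (kernel of ∂_k) / (image of ∂_{k+1}):

  H_1: rank ker ∂_1 − rank ∂_2 = (15 − 5) − 10 = 0, and ∂_2 has invariant factor 2 > 1, so H_1 = Z_2.

H_1 = Z_2.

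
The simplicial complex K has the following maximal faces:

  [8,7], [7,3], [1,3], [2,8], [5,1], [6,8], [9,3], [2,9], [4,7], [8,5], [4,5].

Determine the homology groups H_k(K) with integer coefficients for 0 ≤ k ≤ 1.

We work with the vertex ordering 1 < 2 < 3 < 4 < 5 < 6 < 7 < 8 < 9. The simplices of K, each written with vertices in increasing order, are:

  0-simplices (9): [1], [2], [3], [4], [5], [6], [7], [8], [9]
  1-simplices (11): [1,3], [1,5], [2,8], [2,9], [3,7], [3,9], [4,5], [4,7], [5,8], [6,8], [7,8]

Hence C_0 ≅ Z^9, C_1 ≅ Z^11.

Boundary ∂_1: C_1 → C_0 is given by ∂[p,q] = [q] − [p].
The 9×11 boundary matrix has rank 8 and Smith normal form diag(1,1,1,1,1,1,1,1).

From H_k ≅ ker(∂_k) / im(∂_{k+1}) we obtain:

  H_0: rank C_0 − rank ∂_1 = 9 − 8 = 1, and the invariant factors of ∂_1 are all 1, so H_0 ≅ Z.
  H_1: rank ker ∂_1 − rank ∂_2 = (11 − 8) − 0 = 3, and there is no ∂_2, so H_1 ≅ Z^3.

As a check, the Euler characteristic is 9 − 11 = -2, which agrees with 1 − 3 = -2.

H_0 = Z,  H_1 = Z^3.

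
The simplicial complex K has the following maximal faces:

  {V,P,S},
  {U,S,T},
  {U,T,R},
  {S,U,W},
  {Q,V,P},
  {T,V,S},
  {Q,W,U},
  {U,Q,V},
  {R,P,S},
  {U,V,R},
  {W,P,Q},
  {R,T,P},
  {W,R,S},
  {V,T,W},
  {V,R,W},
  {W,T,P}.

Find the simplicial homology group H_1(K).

H_1 ≅ Z^2.

We work with the vertex ordering P < Q < R < S < T < U < V < W. The simplices of K, each written with vertices in increasing order, are:

  0-simplices (8): P, Q, R, S, T, U, V, W
  1-simplices (24): PQ, PR, PS, PT, PV, PW, QU, QV, QW, RS, RT, RU, RV, RW, ST, SU, SV, SW, TU, TV, TW, UV, UW, VW
  2-simplices (16): PQV, PQW, PRS, PRT, PSV, PTW, QUV, QUW, RSW, RTU, RUV, RVW, STU, STV, SUW, TVW

giving chain groups C_0 ≅ Z^8, C_1 ≅ Z^24, C_2 ≅ Z^16.

The boundary map ∂_1: C_1 → C_0 is given by ∂[p,q] = [q] − [p]. For instance
  ∂TW = W − T.
The 8×24 boundary matrix has rank 7 and Smith normal form diag(1,1,1,1,1,1,1).

∂_2: C_2 → C_1 acts by ∂[p,q,r] = [q,r] − [p,r] + [p,q]. For instance
  ∂PQW = QW − PW + PQ,
  ∂PRT = RT − PT + PR.
The resulting 24×16 matrix has rank 15, and its Smith normal form has invariant factors (1,1,1,1,1,1,1,1,1,1,1,1,1,1,1).

From H_k ≅ ker(∂_k) / im(∂_{k+1}) we obtain:

  H_1: rank ker ∂_1 − rank ∂_2 = (24 − 7) − 15 = 2, and the invariant factors of ∂_2 are all 1, so H_1 = Z^2.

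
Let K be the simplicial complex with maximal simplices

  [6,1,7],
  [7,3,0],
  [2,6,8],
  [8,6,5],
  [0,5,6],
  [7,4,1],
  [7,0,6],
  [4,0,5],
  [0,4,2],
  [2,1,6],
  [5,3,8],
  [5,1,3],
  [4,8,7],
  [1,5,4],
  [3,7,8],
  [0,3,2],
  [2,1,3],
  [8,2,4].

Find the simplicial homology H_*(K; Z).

We work with the vertex ordering 0 < 1 < 2 < 3 < 4 < 5 < 6 < 7 < 8. The simplices of K, each written with vertices in increasing order, are:

  0-simplices (9): [0], [1], [2], [3], [4], [5], [6], [7], [8]
  1-simplices (27): (27 of them)
  2-simplices (18): [0,2,3], [0,2,4], [0,3,7], [0,4,5], [0,5,6], [0,6,7], [1,2,3], [1,2,6], [1,3,5], [1,4,5], [1,4,7], [1,6,7], [2,4,8], [2,6,8], [3,5,8], [3,7,8], [4,7,8], [5,6,8]

so the chain groups are C_0 ≅ Z^9, C_1 ≅ Z^27, C_2 ≅ Z^18.

Boundary ∂_1: C_1 → C_0 sends each edge [p,q] (with p < q) to q − p.
The 9×27 boundary matrix has rank 8 and Smith normal form diag(1,1,1,1,1,1,1,1).

The boundary map ∂_2: C_2 → C_1 maps a triangle to the signed sum of its edges. For instance
  ∂[1,4,7] = [4,7] − [1,7] + [1,4],
  ∂[0,4,5] = [4,5] − [0,5] + [0,4].
The resulting 27×18 matrix has rank 17, and its Smith normal form has invariant factors (1,1,1,1,1,1,1,1,1,1,1,1,1,1,1,1,1).

Reading off H_k = ker ∂_k / im ∂_{k+1}:

  H_0: rank C_0 − rank ∂_1 = 9 − 8 = 1, and the invariant factors of ∂_1 are all 1, so H_0 ≅ Z.
  H_1: rank ker ∂_1 − rank ∂_2 = (27 − 8) − 17 = 2, and the invariant factors of ∂_2 are all 1, so H_1 ≅ Z^2.
  H_2: rank ker ∂_2 − rank ∂_3 = (18 − 17) − 0 = 1, and there is no ∂_3, so H_2 ≅ Z.

(K is a triangulation of the torus T^2.)

H_0 = Z,  H_1 = Z^2,  H_2 = Z.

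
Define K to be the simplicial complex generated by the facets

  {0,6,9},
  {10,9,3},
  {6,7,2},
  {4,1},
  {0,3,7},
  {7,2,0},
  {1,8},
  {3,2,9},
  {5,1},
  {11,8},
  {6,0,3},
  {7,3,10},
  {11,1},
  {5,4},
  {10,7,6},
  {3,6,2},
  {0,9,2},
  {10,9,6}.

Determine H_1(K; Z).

H_1 = Z^2 ⊕ Z/2.

K has 12 vertices, 24 edges, 12 triangles.
rank ∂_1 = 10, rank ∂_2 = 12 ⇒ b_1 = 24 − 10 − 12 = 2; ∂_2 has invariant factor(s) [2] giving torsion. So H_1 ≅ Z^2 ⊕ Z/2.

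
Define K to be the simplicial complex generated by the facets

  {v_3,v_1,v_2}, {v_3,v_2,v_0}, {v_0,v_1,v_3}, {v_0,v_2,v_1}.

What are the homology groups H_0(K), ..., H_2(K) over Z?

H_0 ≅ Z,  H_1 = 0,  H_2 ≅ Z.

Take the total order v_0 < v_1 < v_2 < v_3 on the vertex set. Then K (dimension 2) consists of the simplices:

  0-simplices (4): [v_0], [v_1], [v_2], [v_3]
  1-simplices (6): [v_0,v_1], [v_0,v_2], [v_0,v_3], [v_1,v_2], [v_1,v_3], [v_2,v_3]
  2-simplices (4): [v_0,v_1,v_2], [v_0,v_1,v_3], [v_0,v_2,v_3], [v_1,v_2,v_3]

Hence C_0 ≅ Z^4, C_1 ≅ Z^6, C_2 ≅ Z^4.

Boundary ∂_1: C_1 → C_0 maps an edge to its endpoints' difference, ∂[p,q] = q − p. For instance
  ∂[v_0,v_1] = [v_1] − [v_0].
This gives a 4×6 integer matrix of rank 3; reducing to Smith normal form yields diagonal entries (1,1,1).

∂_2: C_2 → C_1 acts by ∂[p,q,r] = [q,r] − [p,r] + [p,q]. For instance
  ∂[v_0,v_1,v_3] = [v_1,v_3] − [v_0,v_3] + [v_0,v_1],
  ∂[v_0,v_1,v_2] = [v_1,v_2] − [v_0,v_2] + [v_0,v_1].
This gives a 6×4 integer matrix of rank 3; reducing to Smith normal form yields diagonal entries (1,1,1).

From H_k ≅ ker(∂_k) / im(∂_{k+1}) we obtain:

  H_0: rank C_0 − rank ∂_1 = 4 − 3 = 1, and the invariant factors of ∂_1 are all 1, so H_0 ≅ Z.
  H_1: rank ker ∂_1 − rank ∂_2 = (6 − 3) − 3 = 0, and the invariant factors of ∂_2 are all 1, so H_1 ≅ 0.
  H_2: rank ker ∂_2 − rank ∂_3 = (4 − 3) − 0 = 1, and there is no ∂_3, so H_2 ≅ Z.

As a check, the Euler characteristic is 4 − 6 + 4 = 2, which agrees with 1 − 0 + 1 = 2.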